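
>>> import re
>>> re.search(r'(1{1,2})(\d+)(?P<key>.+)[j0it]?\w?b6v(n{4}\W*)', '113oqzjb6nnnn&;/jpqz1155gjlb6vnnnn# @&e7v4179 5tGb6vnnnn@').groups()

('11', '3', 'oqzjb6nnnn&;/jpqz1155gjlb6vnnnn# @&e7v4179 5tG', 'nnnn@')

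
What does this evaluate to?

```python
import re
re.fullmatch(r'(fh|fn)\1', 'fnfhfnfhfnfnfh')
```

None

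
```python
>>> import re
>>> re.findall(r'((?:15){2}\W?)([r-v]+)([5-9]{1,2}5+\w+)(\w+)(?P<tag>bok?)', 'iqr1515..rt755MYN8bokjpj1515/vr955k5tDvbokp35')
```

This matches the literal '15' repeated 2 times, then optionally a non-word character (captured); then one or more of a character in [r-v] (captured); then 1 to 2 of a character in [5-9], then one or more of a literal '5', then one or more of a word character (captured); then one or more of a word character (captured); then the literal 'bo', then optionally the literal 'k' (captured as 'tag').
Multiple groups make `findall` return tuples — one 5-tuple for the one match.

[('1515/', 'vr', '955k5tD', 'v', 'bok')]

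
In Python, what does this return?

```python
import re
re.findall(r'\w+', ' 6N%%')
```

['6N']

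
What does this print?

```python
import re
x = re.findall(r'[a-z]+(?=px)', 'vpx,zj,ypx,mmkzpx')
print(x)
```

Because the assertion is zero-width, the text it checks is not consumed and won't appear in the result.
With no groups in the pattern, `findall` gives back each whole match — 3 here.

['v', 'y', 'mmkz']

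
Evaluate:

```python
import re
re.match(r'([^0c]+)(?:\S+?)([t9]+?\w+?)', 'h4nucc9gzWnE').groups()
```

('h4nu', '9g')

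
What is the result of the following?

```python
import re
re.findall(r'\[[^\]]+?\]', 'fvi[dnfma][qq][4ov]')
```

['[dnfma]', '[qq]', '[4ov]']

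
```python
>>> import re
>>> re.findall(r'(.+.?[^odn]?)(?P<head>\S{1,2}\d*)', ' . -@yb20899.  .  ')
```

This matches one or more of any character, then optionally any character, then optionally any character except [odn] (captured); then 1 to 2 of a non-whitespace character, then zero or more of a digit (captured as 'head').
Scanning left to right: at [0:16] match ' . -@yb20899.  .', groups = (' . -@yb20899.  ', '.').
`findall` packs the 2 group values into a tuple for every match.

[(' . -@yb20899.  ', '.')]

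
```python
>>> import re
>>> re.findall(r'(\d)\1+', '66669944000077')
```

`\1` has to match the exact text group 1 already captured.
Scanning left to right: at [0:4] match '6666', group 1 = '6'; at [4:6] match '99', group 1 = '9'; at [6:8] match '44', group 1 = '4'; at [8:12] match '0000', group 1 = '0'; at [12:14] match '77', group 1 = '7'.
One capturing group, so `findall` returns just the captured substring from each match — 5 in all.

['6', '9', '4', '0', '7']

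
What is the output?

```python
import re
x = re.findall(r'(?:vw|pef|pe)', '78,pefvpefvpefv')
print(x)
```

['pef', 'pef', 'pef']

Alternation isn't longest-match — the leftmost alternative that fits at this position is chosen.
Scanning left to right: at [3:6] → 'pef'; at [7:10] → 'pef'; at [11:14] → 'pef'.
`findall` yields the raw match text (3 of them) because the pattern has no groups.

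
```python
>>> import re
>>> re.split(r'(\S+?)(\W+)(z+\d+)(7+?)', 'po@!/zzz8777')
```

['', 'po', '@!/', 'zzz877', '7', '']

Pattern: one or more of a non-whitespace character (lazy) (captured); then one or more of a non-word character (captured); then one or more of the literal 'z', then one or more of a digit (captured); then one or more of a literal '7' (lazy) (captured).
`re.split` interleaves the captured-group text with the surrounding fragments.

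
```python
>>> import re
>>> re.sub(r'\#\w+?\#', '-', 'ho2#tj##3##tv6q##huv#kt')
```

Matches: at [3:7] → '#tj#'; at [7:10] → '#3#'; at [10:16] → '#tv6q#'; at [16:21] → '#huv#'.
Each match is replaced by '-'.

'ho2----kt'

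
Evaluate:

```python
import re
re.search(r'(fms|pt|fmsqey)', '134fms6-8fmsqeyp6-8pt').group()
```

The match spans [3:6] → 'fms'.

'fms'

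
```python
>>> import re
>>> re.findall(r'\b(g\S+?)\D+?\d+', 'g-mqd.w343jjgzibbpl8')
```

['g-']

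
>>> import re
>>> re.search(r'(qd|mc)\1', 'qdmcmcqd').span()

After group 1 captures some text, `\1` only succeeds where that same text appears again.
`re.search` scans for the first position where the pattern succeeds.
The match spans [2:6] → 'mcmc'.
Captured: group 1 = 'mc'.

(2, 6)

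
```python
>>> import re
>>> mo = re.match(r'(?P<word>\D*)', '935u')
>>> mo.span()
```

The pattern matches zero or more of a non-digit (captured as 'word').
With `match`, the pattern is implicitly anchored at the beginning.
The match spans [0:0] → ''.
Captured: group 1 = ''.

(0, 0)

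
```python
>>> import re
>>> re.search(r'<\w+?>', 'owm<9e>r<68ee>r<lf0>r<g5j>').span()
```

`search` walks the string left to right and returns the first match it finds.
The match spans [3:7] → '<9e>'.

(3, 7)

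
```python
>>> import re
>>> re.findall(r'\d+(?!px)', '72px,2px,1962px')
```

['7', '196']

A negative assertion filters positions out without eating any characters.
Walking the string: at [0:1] → '7'; at [9:12] → '196'.
Since nothing is captured, `findall` lists the 2 matched substrings directly.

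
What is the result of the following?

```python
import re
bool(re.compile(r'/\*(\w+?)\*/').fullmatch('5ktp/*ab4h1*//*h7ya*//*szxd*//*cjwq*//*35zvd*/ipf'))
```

`re.fullmatch` requires the pattern to consume the entire string.
Here there's no way to consume every character, so the call returns None, and `bool(None)` is False.

False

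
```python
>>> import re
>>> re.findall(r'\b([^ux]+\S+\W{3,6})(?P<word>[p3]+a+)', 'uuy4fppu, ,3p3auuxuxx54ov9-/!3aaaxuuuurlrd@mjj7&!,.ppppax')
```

[(', ,3p3auuxuxx54ov9-/!3aaaxuuuurlrd@mjj7&!,.', 'ppppa')]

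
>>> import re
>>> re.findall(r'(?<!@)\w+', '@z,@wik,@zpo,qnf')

Because the assertion is negative and zero-width, positions next to the forbidden text are skipped.
Scanning left to right: at [5:7] → 'ik'; at [10:12] → 'po'; at [13:16] → 'qnf'.
`findall` yields the raw match text (3 of them) because the pattern has no groups.

['ik', 'po', 'qnf']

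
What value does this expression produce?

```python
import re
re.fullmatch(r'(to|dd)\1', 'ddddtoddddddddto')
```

None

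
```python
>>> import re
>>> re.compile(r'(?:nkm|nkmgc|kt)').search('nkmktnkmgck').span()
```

(0, 3)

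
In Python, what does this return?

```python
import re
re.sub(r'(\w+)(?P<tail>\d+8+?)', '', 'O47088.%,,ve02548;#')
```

The pattern matches one or more of a word character (captured); then one or more of a digit, then one or more of the literal '8' (lazy) (captured as 'tail').
Matches: at [0:6] → 'O47088'; at [10:17] → 've02548'.
Each match is replaced by ''.

'.%,,;#'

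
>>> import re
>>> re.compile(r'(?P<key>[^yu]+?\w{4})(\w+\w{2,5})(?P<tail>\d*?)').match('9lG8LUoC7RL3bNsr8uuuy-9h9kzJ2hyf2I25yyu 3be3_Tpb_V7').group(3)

''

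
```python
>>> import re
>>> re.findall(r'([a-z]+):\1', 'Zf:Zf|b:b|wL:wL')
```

`\1` has to match the exact text group 1 already captured.
Matches: at [6:9] match 'b:b', group 1 = 'b'.
Because there's exactly one group, `findall` drops the full match and keeps group 1 from the one hit.

['b']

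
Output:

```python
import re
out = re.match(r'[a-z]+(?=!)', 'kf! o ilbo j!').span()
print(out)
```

`match` is anchored at position 0; if the pattern doesn't fit there, it returns None.
The match spans [0:2] → 'kf'.

(0, 2)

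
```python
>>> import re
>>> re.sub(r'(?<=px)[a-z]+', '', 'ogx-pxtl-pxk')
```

The positive lookaround only admits positions where the adjacent text matches; those characters stay outside the span.
Matches: at [6:8] → 'tl'; at [11:12] → 'k'.
Each match is replaced by ''.

'ogx-px-px'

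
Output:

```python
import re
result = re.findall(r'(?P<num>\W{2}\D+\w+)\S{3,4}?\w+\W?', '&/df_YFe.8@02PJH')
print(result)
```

['&/df_YFe.8']

This matches exactly 2 of a non-word character, then one or more of a non-digit, then one or more of a word character (captured as 'num'); then 3 to 4 of a non-whitespace character (lazy), then one or more of a word character, then optionally a non-word character.
Scanning left to right: at [0:16] match '&/df_YFe.8@02PJH', group 1 = '&/df_YFe.8'.
With a single group, `findall` returns only what that group captured — 1 item.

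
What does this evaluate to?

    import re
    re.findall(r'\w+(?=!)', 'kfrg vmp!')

['vmp']

The lookaround is zero-width — it requires the adjacent text to match without consuming it, so the asserted text isn't part of the match.
With no groups in the pattern, `findall` gives back each whole match — 1 here.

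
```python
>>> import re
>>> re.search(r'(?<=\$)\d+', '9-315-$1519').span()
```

(7, 11)

Lookahead/lookbehind check context without consuming it, so the matched span excludes the asserted characters.
`re.search` tries every starting position until one works.
The match spans [7:11] → '1519'.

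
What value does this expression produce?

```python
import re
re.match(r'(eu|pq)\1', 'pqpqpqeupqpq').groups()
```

`\1` has to match the exact text group 1 already captured.
`re.match` won't scan ahead — the pattern has to work from the very first character.
The match spans [0:4] → 'pqpq'.
Captured: group 1 = 'pq'.

('pq',)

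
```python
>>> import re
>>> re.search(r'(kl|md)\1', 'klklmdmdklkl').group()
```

'klkl'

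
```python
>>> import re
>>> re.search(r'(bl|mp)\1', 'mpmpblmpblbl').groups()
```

('mp',)

`\1` has to match the exact text group 1 already captured.
Unlike `match`, `search` isn't anchored — it looks for the pattern anywhere in the string.
The match spans [0:4] → 'mpmp'.
Captured: group 1 = 'mp'.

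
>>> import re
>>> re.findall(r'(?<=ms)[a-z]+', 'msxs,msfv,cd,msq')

Lookahead/lookbehind check context without consuming it, so the matched span excludes the asserted characters.
Walking the string: at [2:4] → 'xs'; at [7:9] → 'fv'; at [15:16] → 'q'.
Since nothing is captured, `findall` lists the 3 matched substrings directly.

['xs', 'fv', 'q']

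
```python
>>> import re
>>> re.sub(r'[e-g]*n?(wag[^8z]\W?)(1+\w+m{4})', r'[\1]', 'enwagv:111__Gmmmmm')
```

'[wagv:]'

The pattern matches zero or more of a character in [e-g], then optionally a literal 'n'; then the literal 'wag', then any character except [8z], then optionally a non-word character (captured); then one or more of the literal '1', then one or more of a word character, then exactly 4 of the literal 'm' (captured).
Matches: at [0:18] → 'enwagv:111__Gmmmmm'.
The replacement refers to a captured group, so each match is rewritten using its own captured text.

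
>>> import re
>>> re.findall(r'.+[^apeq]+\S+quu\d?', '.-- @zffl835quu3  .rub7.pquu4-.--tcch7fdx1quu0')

Since nothing is captured, `findall` lists the 1 matched substring directly.

['.-- @zffl835quu3  .rub7.pquu4-.--tcch7fdx1quu0']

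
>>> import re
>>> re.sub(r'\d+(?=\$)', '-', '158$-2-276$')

'-$-2--$'

Lookahead/lookbehind check context without consuming it, so the matched span excludes the asserted characters.
Matches: at [0:3] → '158'; at [7:10] → '276'.
`sub` substitutes '-' at each match site.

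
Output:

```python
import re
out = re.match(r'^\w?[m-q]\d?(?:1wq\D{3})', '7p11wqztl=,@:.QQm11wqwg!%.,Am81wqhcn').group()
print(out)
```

7p11wqztl

Pattern: anchored at the start of the string; then optionally a word character, then a character in [m-q], then optionally a digit; then the literal '1wq', then exactly 3 of a non-digit (non-capturing group).
`re.match` only tries the pattern at the start of the string.
The match spans [0:9] → '7p11wqztl'.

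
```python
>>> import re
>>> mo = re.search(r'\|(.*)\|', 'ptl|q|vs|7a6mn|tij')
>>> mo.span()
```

(3, 15)

The match spans [3:15] → '|q|vs|7a6mn|'.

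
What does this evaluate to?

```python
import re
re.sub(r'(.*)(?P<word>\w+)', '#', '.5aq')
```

'#'

The pattern matches zero or more of any character (captured); then one or more of a word character (captured as 'word').
Matches: at [0:4] → '.5aq'.
Each match is replaced by '#'.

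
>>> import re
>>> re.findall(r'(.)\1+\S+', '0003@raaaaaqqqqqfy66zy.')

['0']

A backreference is literal: `\1` must see the identical characters the first group matched.
Because there's exactly one group, `findall` drops the full match and keeps group 1 from the one hit.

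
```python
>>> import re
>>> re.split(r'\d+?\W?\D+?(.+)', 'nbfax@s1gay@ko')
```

The pattern matches one or more of a digit (lazy), then optionally a non-word character, then one or more of a non-digit (lazy); then one or more of any character (captured).
With the lazy modifier that quantifier settles for the fewest repetitions that let the rest of the pattern succeed (the atoms after it are unaffected and can still be greedy).
Matches to split on: at [7:14] → '1gay@ko'.
Because the pattern has a capturing group, `split` also inserts each captured text between the pieces.

['nbfax@s', 'ay@ko', '']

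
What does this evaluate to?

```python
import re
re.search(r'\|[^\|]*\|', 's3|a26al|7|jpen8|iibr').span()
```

The match spans [2:9] → '|a26al|'.

(2, 9)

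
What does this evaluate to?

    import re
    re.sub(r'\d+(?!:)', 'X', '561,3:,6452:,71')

A negative assertion filters positions out without eating any characters.
Matches: at [0:3] → '561'; at [7:10] → '645'; at [13:15] → '71'.
Every occurrence is swapped for 'X'.

'X,3:,X2:,X'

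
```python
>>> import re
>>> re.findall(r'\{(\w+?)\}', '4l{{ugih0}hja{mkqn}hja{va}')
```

Matches: at [3:10] match '{ugih0}', group 1 = 'ugih0'; at [13:19] match '{mkqn}', group 1 = 'mkqn'; at [22:26] match '{va}', group 1 = 'va'.
`findall` collects group 1 from each match (3 total).

['ugih0', 'mkqn', 'va']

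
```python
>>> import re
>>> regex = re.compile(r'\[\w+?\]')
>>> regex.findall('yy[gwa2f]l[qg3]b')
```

['[gwa2f]', '[qg3]']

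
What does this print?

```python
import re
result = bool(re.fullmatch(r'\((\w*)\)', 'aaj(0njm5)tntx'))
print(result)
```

False

`re.fullmatch` is like wrapping the pattern in `^…$` (in single-line mode).
Here the pattern can't cover the whole string, so the call returns None, and `bool(None)` is False.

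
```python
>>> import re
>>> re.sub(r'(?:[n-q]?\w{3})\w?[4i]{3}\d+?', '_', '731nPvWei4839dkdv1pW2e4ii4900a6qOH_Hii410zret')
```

The pattern matches optionally a character in [n-q], then exactly 3 of a word character (non-capturing group); then optionally a word character, then exactly 3 of one of [4i], then one or more of a digit (lazy).
Matches: at [18:27] → 'pW2e4ii49'; at [31:40] → 'qOH_Hii41'.
`sub` substitutes '_' at each match site.

'731nPvWei4839dkdv1_00a6_0zret'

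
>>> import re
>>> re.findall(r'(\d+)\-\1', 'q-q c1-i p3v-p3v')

[]

`findall` collects group 1 from each match (0 total).
Nothing in the string satisfies the pattern, so the list is empty.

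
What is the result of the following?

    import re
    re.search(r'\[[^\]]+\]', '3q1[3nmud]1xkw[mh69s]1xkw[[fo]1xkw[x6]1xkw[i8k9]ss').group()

`re.search` scans for the first position where the pattern succeeds.
The match spans [3:10] → '[3nmud]'.

'[3nmud]'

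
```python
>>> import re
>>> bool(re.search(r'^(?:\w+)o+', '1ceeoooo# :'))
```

True

Pattern: anchored at the start of the string; then one or more of a word character (non-capturing group); then one or more of a literal 'o'.
Unlike `match`, `search` isn't anchored — it looks for the pattern anywhere in the string.
The match spans [0:8] → '1ceeoooo'.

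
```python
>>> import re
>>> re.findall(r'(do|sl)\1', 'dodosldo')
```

['do']

`\1` is not a pattern — it's the concrete string captured by group 1, re-applied verbatim.
Matches: at [0:4] match 'dodo', group 1 = 'do'.
`findall` collects group 1 from the one match (1 total).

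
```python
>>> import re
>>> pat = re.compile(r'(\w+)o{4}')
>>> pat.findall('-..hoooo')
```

This matches one or more of a word character (captured); then exactly 4 of a literal 'o'.
Scanning left to right: at [3:8] match 'hoooo', group 1 = 'h'.
`findall` collects group 1 from the one match (1 total).

['h']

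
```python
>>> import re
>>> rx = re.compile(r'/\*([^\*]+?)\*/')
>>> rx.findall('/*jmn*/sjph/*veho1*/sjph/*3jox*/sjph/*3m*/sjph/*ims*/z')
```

['jmn', 'veho1', '3jox', '3m', 'ims']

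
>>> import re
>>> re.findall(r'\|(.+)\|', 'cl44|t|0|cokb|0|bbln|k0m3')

['t|0|cokb|0|bbln']

One capturing group, so `findall` returns just the captured substring from the one match — 1 in all.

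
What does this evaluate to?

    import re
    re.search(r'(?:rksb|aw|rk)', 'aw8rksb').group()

The match spans [0:2] → 'aw'.

'aw'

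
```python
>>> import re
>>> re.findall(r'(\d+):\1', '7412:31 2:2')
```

['2']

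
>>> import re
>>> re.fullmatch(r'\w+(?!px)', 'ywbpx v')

None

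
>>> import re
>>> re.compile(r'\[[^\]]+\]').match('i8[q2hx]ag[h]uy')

None

With `match`, the pattern is implicitly anchored at the beginning.
Here the string doesn't start with a match, so the call returns None.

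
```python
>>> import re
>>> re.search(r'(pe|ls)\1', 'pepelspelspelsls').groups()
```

('pe',)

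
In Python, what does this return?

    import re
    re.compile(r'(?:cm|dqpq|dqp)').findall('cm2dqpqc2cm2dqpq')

['cm', 'dqpq', 'cm', 'dqpq']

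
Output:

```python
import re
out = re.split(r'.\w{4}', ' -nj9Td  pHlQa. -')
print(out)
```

[' ', 'd ', 'a. -']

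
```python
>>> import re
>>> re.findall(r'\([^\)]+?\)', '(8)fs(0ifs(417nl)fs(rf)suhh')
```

With no groups in the pattern, `findall` gives back each whole match — 3 here.

['(8)', '(0ifs(417nl)', '(rf)']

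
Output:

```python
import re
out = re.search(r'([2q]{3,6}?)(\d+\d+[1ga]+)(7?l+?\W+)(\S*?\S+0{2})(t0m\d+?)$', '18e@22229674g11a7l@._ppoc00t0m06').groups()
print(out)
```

The pattern matches 3 to 6 of one of [2q] (lazy) (captured); then one or more of a digit, then one or more of a digit, then one or more of one of [1ga] (captured); then optionally a literal '7', then one or more of the literal 'l' (lazy), then one or more of a non-word character (captured); then zero or more of a non-whitespace character (lazy), then one or more of a non-whitespace character, then exactly 2 of a literal '0' (captured); then the literal 't0m', then one or more of a digit (lazy) (captured); then anchored at the end.
Because the quantifier is non-greedy, it stops expanding at the earliest point where the rest of the pattern can succeed.
`re.search` tries every starting position until one works.
The match spans [4:32] → '22229674g11a7l@._ppoc00t0m06'.
Captured: group 1 = '222', group 2 = '29674g11a', group 3 = '7l@.', group 4 = '_ppoc00', group 5 = 't0m06'.

('222', '29674g11a', '7l@.', '_ppoc00', 't0m06')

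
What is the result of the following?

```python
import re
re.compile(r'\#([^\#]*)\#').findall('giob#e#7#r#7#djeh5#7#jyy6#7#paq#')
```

['e', 'r', 'djeh5', 'jyy6', 'paq']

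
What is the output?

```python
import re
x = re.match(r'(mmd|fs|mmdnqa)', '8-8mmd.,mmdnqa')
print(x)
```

None

`re.match` only tries the pattern at the start of the string.
Here the pattern fails at index 0, so the call returns None.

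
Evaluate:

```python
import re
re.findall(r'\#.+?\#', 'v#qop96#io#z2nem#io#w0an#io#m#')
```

['#qop96#', '#z2nem#', '#w0an#', '#m#']

The `?` after the quantifier makes it lazy — it takes as little as possible before letting the rest of the pattern try.
`findall` yields the raw match text (4 of them) because the pattern has no groups.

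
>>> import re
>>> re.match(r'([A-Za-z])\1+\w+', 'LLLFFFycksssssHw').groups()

('L',)

The match spans [0:16] → 'LLLFFFycksssssHw'.
Captured: group 1 = 'L'.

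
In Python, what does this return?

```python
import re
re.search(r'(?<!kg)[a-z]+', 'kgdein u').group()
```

'kgdein'

A negative assertion filters positions out without eating any characters.
`search` walks the string left to right and returns the first match it finds.
The match spans [0:6] → 'kgdein'.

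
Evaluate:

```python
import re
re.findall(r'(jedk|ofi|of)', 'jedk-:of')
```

Scanning left to right: at [0:4] match 'jedk', group 1 = 'jedk'; at [6:8] match 'of', group 1 = 'of'.
`findall` collects group 1 from each match (2 total).

['jedk', 'of']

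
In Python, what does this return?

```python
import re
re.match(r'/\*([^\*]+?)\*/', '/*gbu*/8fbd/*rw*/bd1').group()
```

`match` is anchored at position 0; if the pattern doesn't fit there, it returns None.
The match spans [0:7] → '/*gbu*/'.

'/*gbu*/'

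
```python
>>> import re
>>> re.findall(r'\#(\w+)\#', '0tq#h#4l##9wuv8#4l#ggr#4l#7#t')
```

Walking the string: at [3:6] match '#h#', group 1 = 'h'; at [9:16] match '#9wuv8#', group 1 = '9wuv8'; at [18:23] match '#ggr#', group 1 = 'ggr'; at [25:28] match '#7#', group 1 = '7'.
`findall` collects group 1 from each match (4 total).

['h', '9wuv8', 'ggr', '7']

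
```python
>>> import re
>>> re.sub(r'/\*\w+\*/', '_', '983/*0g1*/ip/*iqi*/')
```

'983_ip_'

Matches: at [3:10] → '/*0g1*/'; at [12:19] → '/*iqi*/'.
`sub` substitutes '_' at each match site.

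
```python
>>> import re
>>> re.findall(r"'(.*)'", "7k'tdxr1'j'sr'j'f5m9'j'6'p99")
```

["tdxr1'j'sr'j'f5m9'j'6"]

One capturing group, so `findall` returns just the captured substring from the one match — 1 in all.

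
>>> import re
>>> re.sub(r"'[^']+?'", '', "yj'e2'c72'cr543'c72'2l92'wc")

'yjc72c72wc'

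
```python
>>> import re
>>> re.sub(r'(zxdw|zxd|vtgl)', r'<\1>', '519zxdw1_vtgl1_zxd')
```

The regex engine tests alternatives in the order written; an earlier branch that matches wins even if a later one would match more.
Each match is replaced using the text its own group 1 captured.

'519<zxdw>1_<vtgl>1_<zxd>'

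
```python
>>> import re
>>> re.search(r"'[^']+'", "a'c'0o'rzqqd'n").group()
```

The match spans [1:4] → "'c'".

"'c'"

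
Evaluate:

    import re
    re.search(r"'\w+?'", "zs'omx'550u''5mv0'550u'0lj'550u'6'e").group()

The match spans [2:7] → "'omx'".

"'omx'"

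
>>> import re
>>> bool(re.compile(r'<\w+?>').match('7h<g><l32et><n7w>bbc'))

`match` is anchored at position 0; if the pattern doesn't fit there, it returns None.
Here the pattern fails at index 0, so the call returns None, and `bool(None)` is False.

False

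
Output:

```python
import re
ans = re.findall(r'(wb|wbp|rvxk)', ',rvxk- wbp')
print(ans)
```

`|` is ordered: at each position the engine commits to the first alternative that works.
Walking the string: at [1:5] match 'rvxk', group 1 = 'rvxk'; at [7:9] match 'wb', group 1 = 'wb'.
`findall` collects group 1 from each match (2 total).

['rvxk', 'wb']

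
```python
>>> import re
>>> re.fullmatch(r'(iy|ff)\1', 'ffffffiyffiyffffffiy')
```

None

`re.fullmatch` requires the pattern to consume the entire string.
Here there's no way to consume every character, so the call returns None.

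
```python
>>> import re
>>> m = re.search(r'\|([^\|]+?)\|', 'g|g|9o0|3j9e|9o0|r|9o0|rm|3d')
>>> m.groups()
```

('g',)

The match spans [1:4] → '|g|'.
Captured: group 1 = 'g'.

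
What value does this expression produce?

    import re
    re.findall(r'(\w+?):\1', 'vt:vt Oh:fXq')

['vt']

After group 1 captures some text, `\1` only succeeds where that same text appears again.
Walking the string: at [0:5] match 'vt:vt', group 1 = 'vt'.
`findall` collects group 1 from the one match (1 total).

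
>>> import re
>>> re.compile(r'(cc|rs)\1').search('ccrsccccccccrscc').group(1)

The backreference `\1` re-matches whatever the first group consumed, character for character.
Unlike `match`, `search` isn't anchored — it looks for the pattern anywhere in the string.
The match spans [4:8] → 'cccc'.
Captured: group 1 = 'cc'.

'cc'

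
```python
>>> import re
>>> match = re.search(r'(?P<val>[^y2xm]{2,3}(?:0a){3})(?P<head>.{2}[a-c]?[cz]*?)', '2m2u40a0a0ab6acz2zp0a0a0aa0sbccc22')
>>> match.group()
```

A non-greedy quantifier consumes as few characters as it can — just enough that the remainder of the pattern still matches from where it stops; whatever follows it matches normally.
The match spans [3:14] → 'u40a0a0ab6a'.

'u40a0a0ab6a'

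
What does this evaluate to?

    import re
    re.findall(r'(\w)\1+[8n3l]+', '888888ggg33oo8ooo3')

`\1` has to match the exact text group 1 already captured.
Scanning left to right: at [0:6] match '888888', group 1 = '8'; at [6:11] match 'ggg33', group 1 = 'g'; at [11:14] match 'oo8', group 1 = 'o'; at [14:18] match 'ooo3', group 1 = 'o'.
Because there's exactly one group, `findall` drops the full match and keeps group 1 from each hit.

['8', 'g', 'o', 'o']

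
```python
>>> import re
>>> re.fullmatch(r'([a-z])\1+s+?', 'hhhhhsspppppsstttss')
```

None

`\1` is not a pattern — it's the concrete string captured by group 1, re-applied verbatim.
`re.fullmatch` requires the pattern to consume the entire string.
Here there's no way to consume every character, so the call returns None.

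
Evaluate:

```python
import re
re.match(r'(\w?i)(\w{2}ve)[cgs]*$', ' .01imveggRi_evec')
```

None

This matches optionally a word character, then the literal 'i' (captured); then exactly 2 of a word character, then the literal 've' (captured); then zero or more of one of [cgs]; then anchored at the end.
`re.match` only tries the pattern at the start of the string.
Here the string doesn't start with a match, so the call returns None.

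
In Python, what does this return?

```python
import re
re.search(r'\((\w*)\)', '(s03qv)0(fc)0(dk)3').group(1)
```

The match spans [0:7] → '(s03qv)'.
Captured: group 1 = 's03qv'.

's03qv'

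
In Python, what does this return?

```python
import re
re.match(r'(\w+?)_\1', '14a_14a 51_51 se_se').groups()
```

The match spans [0:7] → '14a_14a'.
Captured: group 1 = '14a'.

('14a',)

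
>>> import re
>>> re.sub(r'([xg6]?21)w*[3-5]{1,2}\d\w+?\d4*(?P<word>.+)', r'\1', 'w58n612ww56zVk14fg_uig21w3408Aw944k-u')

'w58n612ww56zVk14fg_uig21'

The pattern matches optionally one of [xg6], then the literal '21' (captured); then zero or more of a literal 'w', then 1 to 2 of a character in [3-5], then a digit; then one or more of a word character (lazy), then a digit, then zero or more of the literal '4'; then one or more of any character (captured as 'word').
Matches: at [21:37] → 'g21w3408Aw944k-u'.
Each match is replaced using the text its own group 1 captured.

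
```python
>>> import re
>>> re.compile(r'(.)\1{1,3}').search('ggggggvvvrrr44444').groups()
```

The match spans [0:4] → 'gggg'.
Captured: group 1 = 'g'.

('g',)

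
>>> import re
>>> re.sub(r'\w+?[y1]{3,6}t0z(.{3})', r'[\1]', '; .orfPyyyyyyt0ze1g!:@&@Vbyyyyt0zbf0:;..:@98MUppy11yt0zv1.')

'; .[e1g]!:@&@[bf0]:;..:@[v1.]'

The pattern matches one or more of a word character (lazy), then 3 to 6 of one of [y1], then the literal 't0z'; then exactly 3 of any character (captured).
Matches: at [3:19] → 'orfPyyyyyyt0ze1g'; at [24:36] → 'Vbyyyyt0zbf0'; at [42:58] → '98MUppy11yt0zv1.'.
The replacement refers to a captured group, so each match is rewritten using its own captured text.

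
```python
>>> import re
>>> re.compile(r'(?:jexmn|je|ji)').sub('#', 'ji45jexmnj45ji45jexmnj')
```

'#45#j45#45#j'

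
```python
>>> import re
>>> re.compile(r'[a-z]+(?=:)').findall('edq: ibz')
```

['edq']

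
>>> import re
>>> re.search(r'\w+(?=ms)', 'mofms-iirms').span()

(0, 3)

Because the assertion is zero-width, the text it checks is not consumed and won't appear in the result.
The match spans [0:3] → 'mof'.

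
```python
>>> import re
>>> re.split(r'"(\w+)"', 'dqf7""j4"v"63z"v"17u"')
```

['dqf7"', 'j4', 'v', '63z', 'v', '17u', '']

Matches to split on: at [5:9] → '"j4"'; at [10:15] → '"63z"'; at [16:21] → '"17u"'.
`re.split` interleaves the captured-group text with the surrounding fragments.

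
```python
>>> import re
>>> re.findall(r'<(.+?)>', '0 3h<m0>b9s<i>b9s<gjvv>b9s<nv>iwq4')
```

['m0', 'i', 'gjvv', 'nv']

A non-greedy quantifier consumes as few characters as it can — just enough that the remainder of the pattern still matches from where it stops; whatever follows it matches normally.
`findall` collects group 1 from each match (4 total).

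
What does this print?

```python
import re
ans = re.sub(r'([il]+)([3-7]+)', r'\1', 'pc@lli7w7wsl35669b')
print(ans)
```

pc@lliw7wsl9b

This matches one or more of one of [il] (captured); then one or more of a character in [3-7] (captured).
Each match is replaced using the text its own group 1 captured.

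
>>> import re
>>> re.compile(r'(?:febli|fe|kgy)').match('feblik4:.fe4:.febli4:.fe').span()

(0, 5)

Alternation tries branches left to right and keeps the first one that lets the overall match succeed at that position.
`re.match` only tries the pattern at the start of the string.
The match spans [0:5] → 'febli'.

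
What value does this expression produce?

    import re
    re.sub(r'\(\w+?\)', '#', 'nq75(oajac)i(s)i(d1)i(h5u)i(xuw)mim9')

'nq75#i#i#i#i#mim9'

`sub` substitutes '#' at each match site.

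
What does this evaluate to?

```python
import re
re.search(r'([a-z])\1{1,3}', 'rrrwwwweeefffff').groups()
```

('r',)

A backreference is literal: `\1` must see the identical characters the first group matched.
Unlike `match`, `search` isn't anchored — it looks for the pattern anywhere in the string.
The match spans [0:3] → 'rrr'.
Captured: group 1 = 'r'.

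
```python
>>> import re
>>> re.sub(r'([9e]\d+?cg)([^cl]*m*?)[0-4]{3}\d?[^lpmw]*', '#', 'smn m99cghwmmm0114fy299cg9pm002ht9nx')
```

'smn m#pm002ht9nx'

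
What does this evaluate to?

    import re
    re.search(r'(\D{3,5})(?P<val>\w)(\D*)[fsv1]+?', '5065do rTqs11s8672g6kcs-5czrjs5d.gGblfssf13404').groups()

('do rT', 'q', 's')

The match spans [4:12] → 'do rTqs1'.
Captured: group 1 = 'do rT', group 2 = 'q', group 3 = 's'.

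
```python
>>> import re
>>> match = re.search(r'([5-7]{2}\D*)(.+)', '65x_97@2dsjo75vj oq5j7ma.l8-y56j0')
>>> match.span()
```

The pattern matches exactly 2 of a character in [5-7], then zero or more of a non-digit (captured); then one or more of any character (captured).
`re.search` scans for the first position where the pattern succeeds.
The match spans [0:33] → '65x_97@2dsjo75vj oq5j7ma.l8-y56j0'.
Captured: group 1 = '65x_', group 2 = '97@2dsjo75vj oq5j7ma.l8-y56j0'.

(0, 33)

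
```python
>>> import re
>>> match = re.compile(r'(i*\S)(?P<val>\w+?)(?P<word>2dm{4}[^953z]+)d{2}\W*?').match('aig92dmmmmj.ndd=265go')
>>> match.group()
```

This matches zero or more of a literal 'i', then a non-whitespace character (captured); then one or more of a word character (lazy) (captured as 'val'); then the literal '2d', then exactly 4 of the literal 'm', then one or more of any character except [953z] (captured as 'word'); then exactly 2 of the literal 'd', then zero or more of a non-word character (lazy).
A `+?`/`*?`/`{m,n}?` starts at its minimum and grows only as far as needed for what follows to match.
`re.match` only tries the pattern at the start of the string.
The match spans [0:15] → 'aig92dmmmmj.ndd'.
Captured: group 1 = 'a', group 2 = 'ig9', group 3 = '2dmmmmj.n'.

'aig92dmmmmj.ndd'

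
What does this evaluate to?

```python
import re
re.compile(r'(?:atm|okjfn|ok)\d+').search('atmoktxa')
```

None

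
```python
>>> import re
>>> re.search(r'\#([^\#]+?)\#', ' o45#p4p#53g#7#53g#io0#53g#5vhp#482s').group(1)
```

'p4p'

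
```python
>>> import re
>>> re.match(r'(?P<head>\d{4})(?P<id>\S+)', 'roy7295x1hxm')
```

This matches exactly 4 of a digit (captured as 'head'); then one or more of a non-whitespace character (captured as 'id').
`re.match` won't scan ahead — the pattern has to work from the very first character.
Here the pattern fails at index 0, so the call returns None.

None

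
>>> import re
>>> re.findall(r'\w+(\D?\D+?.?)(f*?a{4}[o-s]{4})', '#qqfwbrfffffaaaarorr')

[('f', 'aaaarorr')]

Pattern: one or more of a word character; then optionally a non-digit, then one or more of a non-digit (lazy), then optionally any character (captured); then zero or more of the literal 'f' (lazy), then exactly 4 of the literal 'a', then exactly 4 of a character in [o-s] (captured).
With 2 capturing groups, `findall` returns a 2-tuple per match.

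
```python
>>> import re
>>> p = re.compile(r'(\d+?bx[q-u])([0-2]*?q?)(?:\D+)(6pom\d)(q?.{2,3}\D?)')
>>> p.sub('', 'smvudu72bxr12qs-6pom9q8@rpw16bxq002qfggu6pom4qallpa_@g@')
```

The pattern matches one or more of a digit (lazy), then the literal 'bx', then a character in [q-u] (captured); then zero or more of a character in [0-2] (lazy), then optionally the literal 'q' (captured); then one or more of a non-digit (non-capturing group); then a literal '6', then the literal 'pom', then a digit (captured); then optionally a literal 'q', then 2 to 3 of any character, then optionally a non-digit (captured).
Matches: at [6:26] → '72bxr12qs-6pom9q8@rp'; at [27:50] → '16bxq002qfggu6pom4qallp'.
`sub` substitutes '' at each match site.

'smvuduwa_@g@'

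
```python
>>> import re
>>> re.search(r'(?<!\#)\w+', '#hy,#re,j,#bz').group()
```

'y'

`(?!…)`/`(?<!…)` only lets a position through if the neighbouring text does NOT match; no characters are consumed.
Unlike `match`, `search` isn't anchored — it looks for the pattern anywhere in the string.
The match spans [2:3] → 'y'.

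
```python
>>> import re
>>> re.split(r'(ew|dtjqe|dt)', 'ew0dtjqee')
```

Branches in `(...|...)` are attempted left-to-right; the first branch that allows the whole pattern to succeed is taken.
Matches to split on: at [0:2] → 'ew'; at [3:8] → 'dtjqe'.
The group in the pattern means `split` returns the separators' captures alongside the pieces.

['', 'ew', '0', 'dtjqe', 'e']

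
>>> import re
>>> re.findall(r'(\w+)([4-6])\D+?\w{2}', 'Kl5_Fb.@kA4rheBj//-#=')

This matches one or more of a word character (captured); then a character in [4-6] (captured); then one or more of a non-digit (lazy), then exactly 2 of a word character.
A non-greedy quantifier consumes as few characters as it can — just enough that the remainder of the pattern still matches from where it stops; whatever follows it matches normally.
Matches: at [0:6] match 'Kl5_Fb', groups = ('Kl', '5'); at [8:14] match 'kA4rhe', groups = ('kA', '4').
Multiple groups make `findall` return tuples — one 2-tuple for each match.

[('Kl', '5'), ('kA', '4')]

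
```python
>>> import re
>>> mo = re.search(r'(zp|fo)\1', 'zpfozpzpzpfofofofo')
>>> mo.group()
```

A backreference is literal: `\1` must see the identical characters the first group matched.
`search` walks the string left to right and returns the first match it finds.
The match spans [4:8] → 'zpzp'.
Captured: group 1 = 'zp'.

'zpzp'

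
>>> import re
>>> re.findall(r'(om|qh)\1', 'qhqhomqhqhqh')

['qh', 'qh']

After group 1 captures some text, `\1` only succeeds where that same text appears again.
Walking the string: at [0:4] match 'qhqh', group 1 = 'qh'; at [6:10] match 'qhqh', group 1 = 'qh'.
One capturing group, so `findall` returns just the captured substring from each match — 2 in all.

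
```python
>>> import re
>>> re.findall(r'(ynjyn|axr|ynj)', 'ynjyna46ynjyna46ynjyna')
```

Alternation tries branches left to right and keeps the first one that lets the overall match succeed at that position.
Because there's exactly one group, `findall` drops the full match and keeps group 1 from each hit.

['ynjyn', 'ynjyn', 'ynjyn']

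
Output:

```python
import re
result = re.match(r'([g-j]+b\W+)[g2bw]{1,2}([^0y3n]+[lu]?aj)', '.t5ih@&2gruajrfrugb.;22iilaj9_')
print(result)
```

None

With `match`, the pattern is implicitly anchored at the beginning.
Here the pattern fails at index 0, so the call returns None.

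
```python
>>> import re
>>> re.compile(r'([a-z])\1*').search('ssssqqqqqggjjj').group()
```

A backreference is literal: `\1` must see the identical characters the first group matched.
`search` walks the string left to right and returns the first match it finds.
The match spans [0:4] → 'ssss'.
Captured: group 1 = 's'.

'ssss'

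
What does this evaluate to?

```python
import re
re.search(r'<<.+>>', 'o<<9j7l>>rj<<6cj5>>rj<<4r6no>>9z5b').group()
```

The match spans [1:30] → '<<9j7l>>rj<<6cj5>>rj<<4r6no>>'.

'<<9j7l>>rj<<6cj5>>rj<<4r6no>>'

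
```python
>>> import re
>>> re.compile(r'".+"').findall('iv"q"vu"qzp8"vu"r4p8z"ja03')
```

['"q"vu"qzp8"vu"r4p8z"']

Scanning left to right: at [2:22] → '"q"vu"qzp8"vu"r4p8z"'.
With no groups in the pattern, `findall` gives back each whole match — 1 here.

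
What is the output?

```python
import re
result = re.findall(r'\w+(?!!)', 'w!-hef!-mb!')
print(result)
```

Because the assertion is negative and zero-width, positions next to the forbidden text are skipped.
Walking the string: at [3:5] → 'he'; at [8:9] → 'm'.
Since nothing is captured, `findall` lists the 2 matched substrings directly.

['he', 'm']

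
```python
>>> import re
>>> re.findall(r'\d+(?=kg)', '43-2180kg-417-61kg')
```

['2180', '61']

The positive lookaround only admits positions where the adjacent text matches; those characters stay outside the span.
Scanning left to right: at [3:7] → '2180'; at [14:16] → '61'.
Since nothing is captured, `findall` lists the 2 matched substrings directly.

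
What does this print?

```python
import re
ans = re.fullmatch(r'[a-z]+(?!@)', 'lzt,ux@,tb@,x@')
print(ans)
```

None

The negative lookaround is zero-width — it rules out positions where the adjacent text would match, without consuming anything.
For `fullmatch`, every character of the input must be accounted for by the pattern.
Here the string isn't matched end-to-end, so the call returns None.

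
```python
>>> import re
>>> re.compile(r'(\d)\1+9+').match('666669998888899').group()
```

'66666999'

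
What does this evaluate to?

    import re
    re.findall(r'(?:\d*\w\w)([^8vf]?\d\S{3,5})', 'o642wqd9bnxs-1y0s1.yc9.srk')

['42wqd9b', '-1y0s1.', '9.srk']

This matches zero or more of a digit, then a word character, then a word character (non-capturing group); then optionally any character except [8vf], then a digit, then 3 to 5 of a non-whitespace character (captured).
Walking the string: at [0:9] match 'o642wqd9b', group 1 = '42wqd9b'; at [10:19] match 'xs-1y0s1.', group 1 = '-1y0s1.'; at [19:26] match 'yc9.srk', group 1 = '9.srk'.
With a single group, `findall` returns only what that group captured — 3 items.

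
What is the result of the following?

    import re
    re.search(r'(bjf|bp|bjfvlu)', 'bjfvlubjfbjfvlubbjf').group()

'bjf'

`|` is ordered: at each position the engine commits to the first alternative that works.
`re.search` tries every starting position until one works.
The match spans [0:3] → 'bjf'.
Captured: group 1 = 'bjf'.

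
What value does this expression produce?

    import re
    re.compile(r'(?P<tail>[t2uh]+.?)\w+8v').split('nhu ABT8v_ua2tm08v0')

['n', 'hu ', '0']

Pattern: one or more of one of [t2uh], then optionally any character (captured as 'tail'); then one or more of a word character, then the literal '8v'.
Because the pattern has a capturing group, `split` also inserts each captured text between the pieces.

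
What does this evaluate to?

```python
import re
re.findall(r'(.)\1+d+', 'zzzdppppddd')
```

After group 1 captures some text, `\1` only succeeds where that same text appears again.
Matches: at [0:4] match 'zzzd', group 1 = 'z'; at [4:11] match 'ppppddd', group 1 = 'p'.
`findall` collects group 1 from each match (2 total).

['z', 'p']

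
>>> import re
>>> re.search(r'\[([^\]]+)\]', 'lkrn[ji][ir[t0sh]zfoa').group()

`search` walks the string left to right and returns the first match it finds.
The match spans [4:8] → '[ji]'.
Captured: group 1 = 'ji'.

'[ji]'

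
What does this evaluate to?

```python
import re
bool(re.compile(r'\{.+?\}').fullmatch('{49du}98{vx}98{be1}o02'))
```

`re.fullmatch` is like wrapping the pattern in `^…$` (in single-line mode).
Here the string isn't matched end-to-end, so the call returns None, and `bool(None)` is False.

False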